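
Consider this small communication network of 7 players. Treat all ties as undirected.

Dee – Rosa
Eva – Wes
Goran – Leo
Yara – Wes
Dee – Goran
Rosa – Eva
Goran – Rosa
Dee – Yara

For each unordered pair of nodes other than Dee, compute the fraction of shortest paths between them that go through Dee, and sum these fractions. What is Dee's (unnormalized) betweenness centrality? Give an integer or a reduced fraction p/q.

4

Pairs whose geodesics pass through Dee — Yara–Rosa: 1; Yara–Leo: 1; Yara–Goran: 1; Leo–Wes: 1/2; Goran–Wes: 1/2.
All other pairs contribute 0.
Summing the contributions gives betweenness(Dee) = 4.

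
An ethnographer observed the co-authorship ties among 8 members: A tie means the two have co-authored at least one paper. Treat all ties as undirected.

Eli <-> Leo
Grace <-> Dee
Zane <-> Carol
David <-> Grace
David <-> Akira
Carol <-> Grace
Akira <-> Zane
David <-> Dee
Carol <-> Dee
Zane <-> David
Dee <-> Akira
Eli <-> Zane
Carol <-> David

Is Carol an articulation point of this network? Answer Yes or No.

No

Even without Carol, every remaining node can still reach every other (the residual graph is connected), so Carol is not a cut vertex.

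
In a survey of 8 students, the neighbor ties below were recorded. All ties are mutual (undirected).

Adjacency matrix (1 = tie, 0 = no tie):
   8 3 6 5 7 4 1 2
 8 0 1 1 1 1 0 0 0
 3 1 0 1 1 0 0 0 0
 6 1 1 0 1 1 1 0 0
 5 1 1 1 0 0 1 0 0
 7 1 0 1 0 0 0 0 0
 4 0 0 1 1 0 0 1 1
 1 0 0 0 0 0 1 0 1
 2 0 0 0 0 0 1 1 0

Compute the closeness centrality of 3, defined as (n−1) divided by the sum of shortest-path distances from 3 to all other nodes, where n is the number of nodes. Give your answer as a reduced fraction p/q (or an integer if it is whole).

7/13

Distances from 3: 1:3, 2:3, 4:2, 5:1, 6:1, 7:2, 8:1. Sum = 13.
n = 8, so closeness = 7/13.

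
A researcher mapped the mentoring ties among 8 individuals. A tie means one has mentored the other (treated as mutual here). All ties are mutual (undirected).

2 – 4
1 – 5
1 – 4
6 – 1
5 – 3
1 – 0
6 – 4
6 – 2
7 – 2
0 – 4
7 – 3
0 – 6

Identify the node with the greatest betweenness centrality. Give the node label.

Unnormalized betweenness of each node: 0:0, 1:17/3, 2:14/3, 3:5/3, 4:13/6, 5:10/3, 6:13/6, 7:7/3.
1 has the largest value, 17/3, making it the main broker — the node through which the most shortest paths run.

1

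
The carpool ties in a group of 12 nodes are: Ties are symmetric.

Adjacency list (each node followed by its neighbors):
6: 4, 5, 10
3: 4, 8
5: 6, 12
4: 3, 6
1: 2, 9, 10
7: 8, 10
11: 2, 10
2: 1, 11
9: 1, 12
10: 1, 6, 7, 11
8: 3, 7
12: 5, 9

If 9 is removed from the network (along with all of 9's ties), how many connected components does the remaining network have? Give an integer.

1

9's neighbors (1 and 12) remain reachable from one another through other ties, so the rest of the network stays in one piece.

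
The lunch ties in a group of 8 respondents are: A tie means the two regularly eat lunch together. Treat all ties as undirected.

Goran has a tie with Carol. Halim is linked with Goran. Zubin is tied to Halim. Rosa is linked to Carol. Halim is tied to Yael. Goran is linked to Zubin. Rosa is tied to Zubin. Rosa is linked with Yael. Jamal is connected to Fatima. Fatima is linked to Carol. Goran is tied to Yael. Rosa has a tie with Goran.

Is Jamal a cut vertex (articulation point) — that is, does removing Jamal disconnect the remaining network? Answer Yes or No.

No

Even without Jamal, every remaining node can still reach every other (the residual graph is connected), so Jamal is not a cut vertex.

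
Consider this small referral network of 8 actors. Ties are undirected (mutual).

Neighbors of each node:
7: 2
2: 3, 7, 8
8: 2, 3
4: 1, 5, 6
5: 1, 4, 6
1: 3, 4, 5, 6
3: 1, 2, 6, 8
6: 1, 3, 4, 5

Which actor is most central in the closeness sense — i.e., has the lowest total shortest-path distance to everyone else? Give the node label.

3

Farness (sum of distances to all others) for each node — 1:11, 2:13, 3:10, 4:15, 5:15, 6:11, 7:19, 8:14.
The smallest farness is 10, for 3, so 3 has the highest closeness.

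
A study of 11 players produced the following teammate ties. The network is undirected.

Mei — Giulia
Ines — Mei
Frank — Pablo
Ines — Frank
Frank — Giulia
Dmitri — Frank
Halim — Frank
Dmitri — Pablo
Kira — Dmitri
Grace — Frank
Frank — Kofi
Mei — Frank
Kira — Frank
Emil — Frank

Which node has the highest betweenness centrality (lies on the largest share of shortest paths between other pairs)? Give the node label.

Unnormalized betweenness of each node: Dmitri:1/2, Emil:0, Frank:40, Giulia:0, Grace:0, Halim:0, Ines:0, Kira:0, Kofi:0, Mei:1/2, Pablo:0.
Frank has the largest value, 40, making it the main broker — the node through which the most shortest paths run.

Frank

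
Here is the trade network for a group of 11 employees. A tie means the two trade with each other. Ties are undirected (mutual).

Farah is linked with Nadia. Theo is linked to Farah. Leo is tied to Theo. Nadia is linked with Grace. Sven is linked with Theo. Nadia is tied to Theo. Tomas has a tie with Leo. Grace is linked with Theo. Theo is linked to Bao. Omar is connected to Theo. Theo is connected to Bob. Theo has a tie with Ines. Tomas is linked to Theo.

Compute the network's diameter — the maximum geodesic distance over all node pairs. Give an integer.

Eccentricity of each node (its greatest distance to any other): Bao:2, Bob:2, Farah:2, Grace:2, Ines:2, Leo:2, Nadia:2, Omar:2, Sven:2, Theo:1, Tomas:2.
The maximum eccentricity is 2, realized for instance by the pair Omar–Grace via Omar – Theo – Grace. So the diameter is 2.

2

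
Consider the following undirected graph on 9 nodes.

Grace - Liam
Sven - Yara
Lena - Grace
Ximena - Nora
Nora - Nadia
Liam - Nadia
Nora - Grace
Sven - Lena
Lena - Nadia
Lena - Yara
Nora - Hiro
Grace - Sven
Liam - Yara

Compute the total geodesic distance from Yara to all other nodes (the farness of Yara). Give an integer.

Distances from Yara: Grace:2, Hiro:4, Lena:1, Liam:1, Nadia:2, Nora:3, Sven:1, Ximena:4.
Sum = 2 + 4 + 1 + 1 + 2 + 3 + 1 + 4 = 18.

18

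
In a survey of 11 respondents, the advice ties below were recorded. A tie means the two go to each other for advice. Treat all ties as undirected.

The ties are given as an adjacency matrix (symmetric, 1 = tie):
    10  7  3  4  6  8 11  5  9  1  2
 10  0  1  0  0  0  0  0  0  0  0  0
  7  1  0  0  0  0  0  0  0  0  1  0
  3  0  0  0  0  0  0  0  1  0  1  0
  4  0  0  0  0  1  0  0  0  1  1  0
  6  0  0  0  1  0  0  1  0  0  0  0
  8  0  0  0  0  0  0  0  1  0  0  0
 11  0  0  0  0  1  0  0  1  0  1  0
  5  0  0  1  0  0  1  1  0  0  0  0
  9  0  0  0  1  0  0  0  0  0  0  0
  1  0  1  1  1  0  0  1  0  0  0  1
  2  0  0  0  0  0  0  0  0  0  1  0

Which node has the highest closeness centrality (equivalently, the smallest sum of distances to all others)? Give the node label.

1

Farness (sum of distances to all others) for each node — 1:16, 2:25, 3:21, 4:21, 5:24, 6:24, 7:23, 8:33, 9:30, 10:32, 11:19.
The smallest farness is 16, for 1, so 1 has the highest closeness.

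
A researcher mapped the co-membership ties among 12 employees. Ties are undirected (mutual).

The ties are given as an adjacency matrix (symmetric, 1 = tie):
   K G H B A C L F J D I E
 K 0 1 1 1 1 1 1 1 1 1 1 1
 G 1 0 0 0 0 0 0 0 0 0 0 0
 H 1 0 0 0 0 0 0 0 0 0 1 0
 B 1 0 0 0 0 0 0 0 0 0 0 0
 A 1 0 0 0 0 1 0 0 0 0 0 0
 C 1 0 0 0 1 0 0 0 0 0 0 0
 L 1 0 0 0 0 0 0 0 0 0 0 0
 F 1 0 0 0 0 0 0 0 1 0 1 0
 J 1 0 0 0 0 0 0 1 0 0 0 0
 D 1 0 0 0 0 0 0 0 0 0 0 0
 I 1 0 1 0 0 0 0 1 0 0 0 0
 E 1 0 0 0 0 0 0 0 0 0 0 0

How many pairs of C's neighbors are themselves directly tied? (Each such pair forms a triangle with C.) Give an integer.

1

C's neighbors: A and K.
Neighbor pairs that are themselves tied: C–A–K. Each forms one triangle with C, for 1 in total.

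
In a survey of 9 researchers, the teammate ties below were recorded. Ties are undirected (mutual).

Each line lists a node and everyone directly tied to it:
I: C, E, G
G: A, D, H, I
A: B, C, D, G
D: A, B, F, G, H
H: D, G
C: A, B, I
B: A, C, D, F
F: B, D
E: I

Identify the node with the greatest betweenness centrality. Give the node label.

I

Unnormalized betweenness of each node: A:2, B:13/4, C:4, D:6, E:0, F:0, G:7, H:0, I:31/4.
I has the largest value, 31/4, making it the main broker — the node through which the most shortest paths run.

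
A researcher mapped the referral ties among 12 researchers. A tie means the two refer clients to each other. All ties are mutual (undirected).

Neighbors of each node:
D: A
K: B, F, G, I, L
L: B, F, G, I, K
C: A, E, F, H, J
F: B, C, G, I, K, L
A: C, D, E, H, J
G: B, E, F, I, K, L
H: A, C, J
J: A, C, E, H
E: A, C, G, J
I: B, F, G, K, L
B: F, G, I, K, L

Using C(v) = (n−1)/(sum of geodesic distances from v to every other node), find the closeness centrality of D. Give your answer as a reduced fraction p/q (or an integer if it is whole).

Distances from D: A:1, B:4, C:2, E:2, F:3, G:3, H:2, I:4, J:2, K:4, L:4. Sum = 31.
n = 12, so closeness = 11/31.

11/31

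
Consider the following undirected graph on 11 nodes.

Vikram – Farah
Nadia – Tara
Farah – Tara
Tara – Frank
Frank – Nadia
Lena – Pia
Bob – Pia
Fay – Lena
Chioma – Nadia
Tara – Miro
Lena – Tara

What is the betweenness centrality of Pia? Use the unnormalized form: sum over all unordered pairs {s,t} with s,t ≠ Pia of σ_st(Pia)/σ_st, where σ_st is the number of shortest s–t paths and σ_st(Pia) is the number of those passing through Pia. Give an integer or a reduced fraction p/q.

Pairs whose geodesics pass through Pia — Nadia–Bob: 1; Bob–Tara: 1; Bob–Lena: 1; Bob–Vikram: 1; Bob–Farah: 1; Bob–Chioma: 1; Bob–Fay: 1; Bob–Frank: 1; Bob–Miro: 1.
All other pairs contribute 0.
Summing the contributions gives betweenness(Pia) = 9.

9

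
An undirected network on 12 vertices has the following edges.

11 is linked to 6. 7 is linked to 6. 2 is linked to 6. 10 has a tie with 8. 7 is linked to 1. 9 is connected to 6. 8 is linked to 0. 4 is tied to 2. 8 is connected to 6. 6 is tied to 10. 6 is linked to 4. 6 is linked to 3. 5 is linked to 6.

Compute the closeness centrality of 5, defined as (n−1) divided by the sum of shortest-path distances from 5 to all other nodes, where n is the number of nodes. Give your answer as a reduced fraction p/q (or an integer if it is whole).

Distances from 5: 0:3, 1:3, 2:2, 3:2, 4:2, 6:1, 7:2, 8:2, 9:2, 10:2, 11:2. Sum = 23.
n = 12, so closeness = 11/23.

11/23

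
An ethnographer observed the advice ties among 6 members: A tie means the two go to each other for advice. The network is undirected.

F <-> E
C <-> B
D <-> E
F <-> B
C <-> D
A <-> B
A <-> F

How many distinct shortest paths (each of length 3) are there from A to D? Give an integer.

2

The shortest distance is 3. The length-3 paths are: A–B–C–D; A–F–E–D.
That gives 2 distinct shortest paths.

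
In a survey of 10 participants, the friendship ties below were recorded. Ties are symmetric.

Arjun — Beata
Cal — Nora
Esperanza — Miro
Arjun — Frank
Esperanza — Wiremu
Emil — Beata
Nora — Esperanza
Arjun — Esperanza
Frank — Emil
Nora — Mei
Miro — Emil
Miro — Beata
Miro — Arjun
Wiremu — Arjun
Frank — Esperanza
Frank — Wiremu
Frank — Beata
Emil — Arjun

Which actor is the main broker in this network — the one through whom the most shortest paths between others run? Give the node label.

Unnormalized betweenness of each node: Arjun:53/12, Beata:1/4, Cal:0, Emil:1/4, Esperanza:75/4, Frank:11/3, Mei:0, Miro:8/3, Nora:15, Wiremu:0.
Esperanza has the largest value, 75/4, making it the main broker — the node through which the most shortest paths run.

Esperanza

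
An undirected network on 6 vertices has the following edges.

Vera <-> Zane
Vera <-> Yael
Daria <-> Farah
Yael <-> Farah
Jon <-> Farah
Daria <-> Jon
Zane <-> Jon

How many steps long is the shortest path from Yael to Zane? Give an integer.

One shortest route is Yael – Vera – Zane, which uses 2 edges, and Yael and Zane are not directly tied, so nothing shorter exists. So d(Yael,Zane) = 2.

2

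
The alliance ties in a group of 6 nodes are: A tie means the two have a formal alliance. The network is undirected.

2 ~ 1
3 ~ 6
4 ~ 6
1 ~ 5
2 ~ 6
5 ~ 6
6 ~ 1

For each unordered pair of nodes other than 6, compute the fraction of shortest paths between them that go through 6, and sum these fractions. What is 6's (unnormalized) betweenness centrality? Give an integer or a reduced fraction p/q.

15/2

Pairs whose geodesics pass through 6 — 3–4: 1; 3–1: 1; 3–5: 1; 3–2: 1; 4–1: 1; 4–5: 1; 4–2: 1; 5–2: 1/2.
All other pairs contribute 0.
Summing the contributions gives betweenness(6) = 15/2.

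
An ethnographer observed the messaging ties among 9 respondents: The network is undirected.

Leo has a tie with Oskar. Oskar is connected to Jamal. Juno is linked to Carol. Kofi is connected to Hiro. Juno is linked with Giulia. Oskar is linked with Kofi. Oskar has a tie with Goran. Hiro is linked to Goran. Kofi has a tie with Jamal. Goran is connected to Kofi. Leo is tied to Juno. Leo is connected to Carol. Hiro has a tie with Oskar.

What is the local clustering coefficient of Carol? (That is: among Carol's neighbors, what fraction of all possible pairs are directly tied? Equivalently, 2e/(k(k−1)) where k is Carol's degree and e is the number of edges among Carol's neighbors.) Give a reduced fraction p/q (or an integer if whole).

1

Carol's neighbors: Juno and Leo (k = 2).
Possible neighbor pairs: C(2,2) = 1. Edges among them: Juno–Leo → e = 1.
Clustering(Carol) = 1/1.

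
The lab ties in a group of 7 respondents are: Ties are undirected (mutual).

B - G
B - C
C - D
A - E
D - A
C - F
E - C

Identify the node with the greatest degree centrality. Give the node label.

C

Degrees — A:2, B:2, C:4, D:2, E:2, F:1, G:1.
The maximum is 4, attained only by C.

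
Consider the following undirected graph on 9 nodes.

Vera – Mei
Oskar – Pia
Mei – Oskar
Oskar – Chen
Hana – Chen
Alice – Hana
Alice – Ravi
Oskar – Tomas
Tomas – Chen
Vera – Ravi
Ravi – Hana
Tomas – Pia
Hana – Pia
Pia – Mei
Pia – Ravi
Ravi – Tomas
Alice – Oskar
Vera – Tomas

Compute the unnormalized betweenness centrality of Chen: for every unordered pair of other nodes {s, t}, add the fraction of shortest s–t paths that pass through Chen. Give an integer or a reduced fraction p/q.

Pairs whose geodesics pass through Chen — Oskar–Hana: 1/3; Hana–Tomas: 1/3.
All other pairs contribute 0.
Summing the contributions gives betweenness(Chen) = 2/3.

2/3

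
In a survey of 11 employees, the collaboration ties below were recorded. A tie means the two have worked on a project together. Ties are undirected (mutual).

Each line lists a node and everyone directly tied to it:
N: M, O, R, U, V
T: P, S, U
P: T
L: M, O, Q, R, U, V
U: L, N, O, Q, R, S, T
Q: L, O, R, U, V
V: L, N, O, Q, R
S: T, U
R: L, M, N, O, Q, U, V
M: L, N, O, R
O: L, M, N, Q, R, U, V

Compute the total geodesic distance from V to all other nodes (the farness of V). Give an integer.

19

Distances from V: L:1, M:2, N:1, O:1, P:4, Q:1, R:1, S:3, T:3, U:2.
Sum = 1 + 2 + 1 + 1 + 4 + 1 + 1 + 3 + 3 + 2 = 19.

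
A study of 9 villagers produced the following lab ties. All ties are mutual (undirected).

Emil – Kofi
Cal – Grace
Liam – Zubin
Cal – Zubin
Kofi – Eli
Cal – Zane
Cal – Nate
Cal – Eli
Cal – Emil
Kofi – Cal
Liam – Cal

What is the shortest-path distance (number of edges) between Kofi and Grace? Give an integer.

One shortest route is Kofi – Cal – Grace, which uses 2 edges, and Kofi and Grace are not directly tied, so nothing shorter exists. So d(Kofi,Grace) = 2.

2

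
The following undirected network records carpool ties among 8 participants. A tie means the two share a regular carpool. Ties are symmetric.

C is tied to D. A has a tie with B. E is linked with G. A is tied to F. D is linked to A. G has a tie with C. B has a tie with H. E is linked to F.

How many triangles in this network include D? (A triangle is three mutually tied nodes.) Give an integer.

0

D's neighbors are A and C, but none of them are tied to each other, so no triangle contains D.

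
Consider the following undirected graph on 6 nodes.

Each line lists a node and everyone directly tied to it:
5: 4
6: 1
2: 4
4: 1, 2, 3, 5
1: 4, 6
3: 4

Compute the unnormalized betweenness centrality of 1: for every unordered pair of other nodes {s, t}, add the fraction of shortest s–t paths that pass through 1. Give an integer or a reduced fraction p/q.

Pairs whose geodesics pass through 1 — 3–6: 1; 2–6: 1; 4–6: 1; 5–6: 1.
All other pairs contribute 0.
Summing the contributions gives betweenness(1) = 4.

4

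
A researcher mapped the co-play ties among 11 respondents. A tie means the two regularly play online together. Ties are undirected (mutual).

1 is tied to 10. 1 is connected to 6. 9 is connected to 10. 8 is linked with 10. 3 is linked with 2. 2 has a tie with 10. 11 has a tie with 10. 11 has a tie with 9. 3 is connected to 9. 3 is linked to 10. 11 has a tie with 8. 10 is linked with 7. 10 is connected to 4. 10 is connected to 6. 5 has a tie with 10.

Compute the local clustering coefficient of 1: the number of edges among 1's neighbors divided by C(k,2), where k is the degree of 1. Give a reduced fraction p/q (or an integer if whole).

1's neighbors: 6 and 10 (k = 2).
Possible neighbor pairs: C(2,2) = 1. Edges among them: 6–10 → e = 1.
Clustering(1) = 1/1.

1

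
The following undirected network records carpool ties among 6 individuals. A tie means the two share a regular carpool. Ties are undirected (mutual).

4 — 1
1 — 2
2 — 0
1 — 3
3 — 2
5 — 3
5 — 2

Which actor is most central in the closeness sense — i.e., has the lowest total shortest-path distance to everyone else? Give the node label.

Farness (sum of distances to all others) for each node — 0:10, 1:7, 2:6, 3:7, 4:11, 5:9.
The smallest farness is 6, for 2, so 2 has the highest closeness.

2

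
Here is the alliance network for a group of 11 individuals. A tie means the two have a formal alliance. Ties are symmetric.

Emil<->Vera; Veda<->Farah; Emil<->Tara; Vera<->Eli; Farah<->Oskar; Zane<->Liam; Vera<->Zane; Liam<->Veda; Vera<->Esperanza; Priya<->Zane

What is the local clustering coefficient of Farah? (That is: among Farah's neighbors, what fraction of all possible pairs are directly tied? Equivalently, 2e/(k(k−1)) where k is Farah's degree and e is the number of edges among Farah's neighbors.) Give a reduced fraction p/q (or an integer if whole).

Farah's neighbors: Oskar and Veda (k = 2).
Possible neighbor pairs: C(2,2) = 1. Edges among them: none → e = 0.
Clustering(Farah) = 0/1.

0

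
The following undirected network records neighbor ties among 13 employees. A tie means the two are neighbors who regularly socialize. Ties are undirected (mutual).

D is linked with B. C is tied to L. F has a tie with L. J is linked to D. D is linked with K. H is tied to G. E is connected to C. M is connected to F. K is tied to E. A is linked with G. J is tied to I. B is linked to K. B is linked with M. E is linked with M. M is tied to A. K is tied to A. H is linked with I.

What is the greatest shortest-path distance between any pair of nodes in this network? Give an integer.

6

Eccentricity of each node (its greatest distance to any other): A:3, B:4, C:5, D:4, E:4, F:5, G:4, H:5, I:6, J:5, K:3, L:6, M:4.
The maximum eccentricity is 6, realized for instance by the pair L–I via L – F – M – B – D – J – I. So the diameter is 6.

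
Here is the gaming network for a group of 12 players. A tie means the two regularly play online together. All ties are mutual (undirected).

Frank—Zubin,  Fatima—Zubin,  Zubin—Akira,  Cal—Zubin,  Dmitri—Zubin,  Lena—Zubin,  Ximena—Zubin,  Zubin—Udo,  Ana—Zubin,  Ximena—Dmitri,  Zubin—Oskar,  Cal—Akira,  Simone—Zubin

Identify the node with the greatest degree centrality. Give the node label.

Degrees — Akira:2, Ana:1, Cal:2, Dmitri:2, Fatima:1, Frank:1, Lena:1, Oskar:1, Simone:1, Udo:1, Ximena:2, Zubin:11.
The maximum is 11, attained only by Zubin.

Zubin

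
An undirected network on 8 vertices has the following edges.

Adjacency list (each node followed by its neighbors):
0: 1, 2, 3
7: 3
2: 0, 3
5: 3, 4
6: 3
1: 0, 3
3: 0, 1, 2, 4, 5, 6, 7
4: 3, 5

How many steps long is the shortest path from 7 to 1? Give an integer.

One shortest route is 7 – 3 – 1, which uses 2 edges, and 7 and 1 are not directly tied, so nothing shorter exists. So d(7,1) = 2.

2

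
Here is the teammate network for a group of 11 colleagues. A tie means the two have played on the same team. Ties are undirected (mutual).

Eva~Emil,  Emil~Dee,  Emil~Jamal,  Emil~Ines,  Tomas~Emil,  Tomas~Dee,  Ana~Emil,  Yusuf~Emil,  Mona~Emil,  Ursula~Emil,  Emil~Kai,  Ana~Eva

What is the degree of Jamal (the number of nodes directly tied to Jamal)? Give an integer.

1

Jamal is directly tied to Emil. That is 1 neighbor, so the degree of Jamal is 1.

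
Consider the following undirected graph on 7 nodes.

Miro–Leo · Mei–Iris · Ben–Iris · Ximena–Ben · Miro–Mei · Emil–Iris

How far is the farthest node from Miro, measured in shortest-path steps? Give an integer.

4

Distances from Miro: Ben:3, Emil:3, Iris:2, Leo:1, Mei:1, Ximena:4.
The largest is 4 (to Ximena), so the eccentricity of Miro is 4.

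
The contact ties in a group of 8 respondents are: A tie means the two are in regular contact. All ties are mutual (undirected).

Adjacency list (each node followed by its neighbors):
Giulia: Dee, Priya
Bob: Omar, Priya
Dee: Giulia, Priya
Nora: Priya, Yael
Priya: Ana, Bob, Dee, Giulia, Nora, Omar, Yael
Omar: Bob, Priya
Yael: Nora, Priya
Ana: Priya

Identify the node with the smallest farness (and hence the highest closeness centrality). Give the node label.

Farness (sum of distances to all others) for each node — Ana:13, Bob:12, Dee:12, Giulia:12, Nora:12, Omar:12, Priya:7, Yael:12.
The smallest farness is 7, for Priya, so Priya has the highest closeness.

Priya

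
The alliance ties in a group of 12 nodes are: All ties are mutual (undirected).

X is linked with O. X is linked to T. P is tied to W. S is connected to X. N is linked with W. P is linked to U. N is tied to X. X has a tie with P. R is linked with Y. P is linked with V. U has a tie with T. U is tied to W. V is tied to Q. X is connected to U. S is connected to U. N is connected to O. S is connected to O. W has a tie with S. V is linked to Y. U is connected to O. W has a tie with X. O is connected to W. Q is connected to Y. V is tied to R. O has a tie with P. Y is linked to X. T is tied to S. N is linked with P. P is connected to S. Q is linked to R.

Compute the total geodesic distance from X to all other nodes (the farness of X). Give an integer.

14

Distances from X: N:1, O:1, P:1, Q:2, R:2, S:1, T:1, U:1, V:2, W:1, Y:1.
Sum = 1 + 1 + 1 + 2 + 2 + 1 + 1 + 1 + 2 + 1 + 1 = 14.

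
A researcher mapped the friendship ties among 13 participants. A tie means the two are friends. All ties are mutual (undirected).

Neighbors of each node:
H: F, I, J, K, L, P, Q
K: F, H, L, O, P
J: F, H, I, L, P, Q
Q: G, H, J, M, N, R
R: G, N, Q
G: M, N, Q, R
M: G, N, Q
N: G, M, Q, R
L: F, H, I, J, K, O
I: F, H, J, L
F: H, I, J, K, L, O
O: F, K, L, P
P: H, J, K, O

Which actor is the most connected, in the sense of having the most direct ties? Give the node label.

H

Degrees — F:6, G:4, H:7, I:4, J:6, K:5, L:6, M:3, N:4, O:4, P:4, Q:6, R:3.
The maximum is 7, attained only by H.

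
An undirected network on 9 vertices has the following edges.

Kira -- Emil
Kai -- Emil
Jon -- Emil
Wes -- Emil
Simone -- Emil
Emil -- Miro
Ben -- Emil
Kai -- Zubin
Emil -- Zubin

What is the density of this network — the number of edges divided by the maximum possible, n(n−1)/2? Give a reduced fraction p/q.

There are 9 edges and 9 nodes, so the maximum possible is C(9,2) = 36.
Density = 9/36 = 1/4.

1/4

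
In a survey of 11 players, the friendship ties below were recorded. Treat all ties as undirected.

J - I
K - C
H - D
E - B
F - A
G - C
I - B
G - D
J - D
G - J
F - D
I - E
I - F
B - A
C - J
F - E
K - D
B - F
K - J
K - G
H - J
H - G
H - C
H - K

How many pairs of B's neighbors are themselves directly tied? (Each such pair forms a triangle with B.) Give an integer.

B's neighbors: A, E, F, and I.
Neighbor pairs that are themselves tied: B–A–F; B–E–F; B–E–I; B–F–I. Each forms one triangle with B, for 4 in total.

4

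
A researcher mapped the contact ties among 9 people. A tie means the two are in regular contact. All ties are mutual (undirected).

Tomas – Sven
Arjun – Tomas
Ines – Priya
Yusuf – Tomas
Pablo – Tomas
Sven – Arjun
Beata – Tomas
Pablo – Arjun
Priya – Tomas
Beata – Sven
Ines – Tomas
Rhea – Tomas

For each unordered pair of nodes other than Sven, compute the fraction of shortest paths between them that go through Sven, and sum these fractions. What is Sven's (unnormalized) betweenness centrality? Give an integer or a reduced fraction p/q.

1/2

Pairs whose geodesics pass through Sven — Arjun–Beata: 1/2.
All other pairs contribute 0.
Summing the contributions gives betweenness(Sven) = 1/2.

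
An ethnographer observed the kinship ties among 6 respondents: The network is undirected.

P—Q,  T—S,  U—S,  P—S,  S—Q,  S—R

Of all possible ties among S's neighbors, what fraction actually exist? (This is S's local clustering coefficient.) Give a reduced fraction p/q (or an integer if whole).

1/10

S's neighbors: P, Q, R, T, and U (k = 5).
Possible neighbor pairs: C(5,2) = 10. Edges among them: P–Q → e = 1.
Clustering(S) = 1/10.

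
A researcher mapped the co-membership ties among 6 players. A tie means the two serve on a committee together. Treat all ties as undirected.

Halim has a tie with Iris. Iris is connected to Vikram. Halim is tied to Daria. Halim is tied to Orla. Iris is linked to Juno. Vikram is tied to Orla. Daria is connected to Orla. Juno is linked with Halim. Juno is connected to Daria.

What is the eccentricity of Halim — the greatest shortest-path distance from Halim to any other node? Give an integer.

2

Distances from Halim: Daria:1, Iris:1, Juno:1, Orla:1, Vikram:2.
The largest is 2 (to Vikram), so the eccentricity of Halim is 2.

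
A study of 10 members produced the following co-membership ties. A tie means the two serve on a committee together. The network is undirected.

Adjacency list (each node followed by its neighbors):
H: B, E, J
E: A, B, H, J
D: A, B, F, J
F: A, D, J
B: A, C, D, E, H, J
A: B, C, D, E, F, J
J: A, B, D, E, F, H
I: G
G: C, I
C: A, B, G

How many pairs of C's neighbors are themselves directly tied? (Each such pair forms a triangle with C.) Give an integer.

C's neighbors: A, B, and G.
Neighbor pairs that are themselves tied: C–A–B. Each forms one triangle with C, for 1 in total.

1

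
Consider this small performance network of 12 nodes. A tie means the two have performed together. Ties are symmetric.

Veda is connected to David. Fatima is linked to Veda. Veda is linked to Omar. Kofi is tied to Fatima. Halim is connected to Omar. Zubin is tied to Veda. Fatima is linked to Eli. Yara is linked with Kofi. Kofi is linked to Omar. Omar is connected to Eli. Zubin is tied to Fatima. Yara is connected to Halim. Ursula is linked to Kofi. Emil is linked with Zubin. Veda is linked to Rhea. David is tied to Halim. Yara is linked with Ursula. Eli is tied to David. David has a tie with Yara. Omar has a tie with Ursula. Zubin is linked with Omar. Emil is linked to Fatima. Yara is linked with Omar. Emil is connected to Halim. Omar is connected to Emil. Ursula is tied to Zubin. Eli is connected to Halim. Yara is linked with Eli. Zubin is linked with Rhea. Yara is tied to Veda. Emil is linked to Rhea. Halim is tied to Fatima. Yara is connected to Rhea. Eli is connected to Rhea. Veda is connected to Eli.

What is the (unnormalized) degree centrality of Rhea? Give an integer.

5

Rhea is directly tied to Eli, Emil, Veda, Yara, and Zubin. That is 5 neighbors, so the degree of Rhea is 5.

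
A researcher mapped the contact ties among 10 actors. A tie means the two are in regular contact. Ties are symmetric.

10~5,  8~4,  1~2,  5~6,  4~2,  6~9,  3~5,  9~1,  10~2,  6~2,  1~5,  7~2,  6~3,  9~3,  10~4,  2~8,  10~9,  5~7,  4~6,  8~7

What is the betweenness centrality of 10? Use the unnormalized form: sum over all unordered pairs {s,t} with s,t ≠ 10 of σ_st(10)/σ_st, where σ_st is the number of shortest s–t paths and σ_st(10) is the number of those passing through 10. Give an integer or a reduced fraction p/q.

529/210

Pairs whose geodesics pass through 10 — 7–9: 2/7; 4–9: 1/2; 4–5: 1/2; 8–9: 2/5; 2–9: 1/3; 2–5: 1/4; 9–5: 1/4.
All other pairs contribute 0.
Summing the contributions gives betweenness(10) = 529/210.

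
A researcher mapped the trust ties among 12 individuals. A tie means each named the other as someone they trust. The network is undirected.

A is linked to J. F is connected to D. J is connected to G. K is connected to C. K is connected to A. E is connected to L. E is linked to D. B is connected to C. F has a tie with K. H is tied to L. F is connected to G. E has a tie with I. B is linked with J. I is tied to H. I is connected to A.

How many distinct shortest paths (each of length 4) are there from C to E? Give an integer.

2

The shortest distance is 4. The length-4 paths are: C–K–F–D–E; C–K–A–I–E.
That gives 2 distinct shortest paths.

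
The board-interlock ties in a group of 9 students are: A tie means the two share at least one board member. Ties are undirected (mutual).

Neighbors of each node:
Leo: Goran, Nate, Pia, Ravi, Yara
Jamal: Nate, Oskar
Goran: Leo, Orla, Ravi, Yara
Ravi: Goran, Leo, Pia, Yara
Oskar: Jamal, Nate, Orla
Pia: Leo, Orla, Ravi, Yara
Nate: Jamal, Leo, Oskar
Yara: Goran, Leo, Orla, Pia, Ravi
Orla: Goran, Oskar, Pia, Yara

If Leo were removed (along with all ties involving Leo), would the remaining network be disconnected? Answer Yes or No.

Even without Leo, every remaining node can still reach every other (the residual graph is connected), so Leo is not a cut vertex.

No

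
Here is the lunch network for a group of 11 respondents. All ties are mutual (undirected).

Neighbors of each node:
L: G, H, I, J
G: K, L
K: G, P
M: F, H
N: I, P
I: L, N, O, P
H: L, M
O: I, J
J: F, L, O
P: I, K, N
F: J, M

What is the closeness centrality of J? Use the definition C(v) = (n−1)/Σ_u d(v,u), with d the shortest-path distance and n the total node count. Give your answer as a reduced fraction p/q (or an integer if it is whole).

1/2

Distances from J: F:1, G:2, H:2, I:2, K:3, L:1, M:2, N:3, O:1, P:3. Sum = 20.
n = 11, so closeness = 10/20 = 1/2.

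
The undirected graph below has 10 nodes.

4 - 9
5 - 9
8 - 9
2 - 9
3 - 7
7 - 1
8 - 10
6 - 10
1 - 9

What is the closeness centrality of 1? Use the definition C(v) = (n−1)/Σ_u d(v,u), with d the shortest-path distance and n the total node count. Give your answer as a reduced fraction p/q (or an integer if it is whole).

9/19

Distances from 1: 2:2, 3:2, 4:2, 5:2, 6:4, 7:1, 8:2, 9:1, 10:3. Sum = 19.
n = 10, so closeness = 9/19.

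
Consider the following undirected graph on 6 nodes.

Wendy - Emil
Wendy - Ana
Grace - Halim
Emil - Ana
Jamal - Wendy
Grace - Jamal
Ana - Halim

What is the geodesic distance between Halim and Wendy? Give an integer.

One shortest route is Halim – Ana – Wendy, which uses 2 edges, and Halim and Wendy are not directly tied, so nothing shorter exists. So d(Halim,Wendy) = 2.

2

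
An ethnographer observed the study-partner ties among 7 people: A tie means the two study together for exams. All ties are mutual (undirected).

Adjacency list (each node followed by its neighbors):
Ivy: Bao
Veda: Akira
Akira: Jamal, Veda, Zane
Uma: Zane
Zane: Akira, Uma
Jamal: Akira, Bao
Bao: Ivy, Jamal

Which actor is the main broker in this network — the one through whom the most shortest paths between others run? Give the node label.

Unnormalized betweenness of each node: Akira:11, Bao:5, Ivy:0, Jamal:8, Uma:0, Veda:0, Zane:5.
Akira has the largest value, 11, making it the main broker — the node through which the most shortest paths run.

Akira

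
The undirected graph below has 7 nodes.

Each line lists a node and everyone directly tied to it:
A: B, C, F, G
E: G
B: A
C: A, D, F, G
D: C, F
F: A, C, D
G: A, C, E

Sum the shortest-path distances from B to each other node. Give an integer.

Distances from B: A:1, C:2, D:3, E:3, F:2, G:2.
Sum = 1 + 2 + 3 + 3 + 2 + 2 = 13.

13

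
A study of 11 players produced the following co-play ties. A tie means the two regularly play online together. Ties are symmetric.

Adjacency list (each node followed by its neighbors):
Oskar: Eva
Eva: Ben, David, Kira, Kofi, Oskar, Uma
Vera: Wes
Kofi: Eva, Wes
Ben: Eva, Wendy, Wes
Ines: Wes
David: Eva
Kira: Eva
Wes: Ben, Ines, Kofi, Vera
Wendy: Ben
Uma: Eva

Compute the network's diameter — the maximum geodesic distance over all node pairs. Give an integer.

4

Eccentricity of each node (its greatest distance to any other): Ben:2, David:4, Eva:3, Ines:4, Kira:4, Kofi:3, Oskar:4, Uma:4, Vera:4, Wendy:3, Wes:3.
The maximum eccentricity is 4, realized for instance by the pair Vera–David via Vera – Wes – Kofi – Eva – David. So the diameter is 4.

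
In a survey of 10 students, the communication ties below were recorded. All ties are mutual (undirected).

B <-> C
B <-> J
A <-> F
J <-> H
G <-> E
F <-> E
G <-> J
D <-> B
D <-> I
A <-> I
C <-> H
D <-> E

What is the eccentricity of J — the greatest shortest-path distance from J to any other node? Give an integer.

Distances from J: A:4, B:1, C:2, D:2, E:2, F:3, G:1, H:1, I:3.
The largest is 4 (to A), so the eccentricity of J is 4.

4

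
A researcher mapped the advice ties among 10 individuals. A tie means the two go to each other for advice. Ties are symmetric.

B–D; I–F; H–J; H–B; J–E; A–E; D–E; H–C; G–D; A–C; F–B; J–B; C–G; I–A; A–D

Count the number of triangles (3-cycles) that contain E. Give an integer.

E's neighbors: A, D, and J.
Neighbor pairs that are themselves tied: E–A–D. Each forms one triangle with E, for 1 in total.

1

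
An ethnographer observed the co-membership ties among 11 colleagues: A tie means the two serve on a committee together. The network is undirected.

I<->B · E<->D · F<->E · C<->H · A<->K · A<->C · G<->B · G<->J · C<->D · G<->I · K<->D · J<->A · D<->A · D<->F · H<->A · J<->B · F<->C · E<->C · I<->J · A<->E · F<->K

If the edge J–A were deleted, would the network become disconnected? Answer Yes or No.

Without the J–A edge there is no alternate route between J and A, so the network disconnects. It is a bridge.

Yes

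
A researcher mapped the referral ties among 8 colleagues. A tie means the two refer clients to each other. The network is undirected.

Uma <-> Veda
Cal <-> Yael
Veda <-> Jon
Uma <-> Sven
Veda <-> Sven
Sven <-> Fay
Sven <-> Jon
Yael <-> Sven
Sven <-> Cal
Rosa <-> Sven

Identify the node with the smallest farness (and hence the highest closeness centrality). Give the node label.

Farness (sum of distances to all others) for each node — Cal:12, Fay:13, Jon:12, Rosa:13, Sven:7, Uma:12, Veda:11, Yael:12.
The smallest farness is 7, for Sven, so Sven has the highest closeness.

Sven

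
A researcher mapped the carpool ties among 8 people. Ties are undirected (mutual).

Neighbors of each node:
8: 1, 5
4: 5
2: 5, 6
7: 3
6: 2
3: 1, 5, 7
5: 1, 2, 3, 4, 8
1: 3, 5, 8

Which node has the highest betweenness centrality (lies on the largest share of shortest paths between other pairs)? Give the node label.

Unnormalized betweenness of each node: 1:1, 2:6, 3:6, 4:0, 5:15, 6:0, 7:0, 8:0.
5 has the largest value, 15, making it the main broker — the node through which the most shortest paths run.

5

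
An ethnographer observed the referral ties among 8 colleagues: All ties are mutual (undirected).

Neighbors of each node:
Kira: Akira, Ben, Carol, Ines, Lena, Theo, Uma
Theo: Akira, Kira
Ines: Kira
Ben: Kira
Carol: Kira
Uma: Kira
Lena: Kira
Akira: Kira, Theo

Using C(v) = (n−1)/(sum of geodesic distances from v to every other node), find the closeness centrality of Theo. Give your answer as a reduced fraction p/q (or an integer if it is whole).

Distances from Theo: Akira:1, Ben:2, Carol:2, Ines:2, Kira:1, Lena:2, Uma:2. Sum = 12.
n = 8, so closeness = 7/12.

7/12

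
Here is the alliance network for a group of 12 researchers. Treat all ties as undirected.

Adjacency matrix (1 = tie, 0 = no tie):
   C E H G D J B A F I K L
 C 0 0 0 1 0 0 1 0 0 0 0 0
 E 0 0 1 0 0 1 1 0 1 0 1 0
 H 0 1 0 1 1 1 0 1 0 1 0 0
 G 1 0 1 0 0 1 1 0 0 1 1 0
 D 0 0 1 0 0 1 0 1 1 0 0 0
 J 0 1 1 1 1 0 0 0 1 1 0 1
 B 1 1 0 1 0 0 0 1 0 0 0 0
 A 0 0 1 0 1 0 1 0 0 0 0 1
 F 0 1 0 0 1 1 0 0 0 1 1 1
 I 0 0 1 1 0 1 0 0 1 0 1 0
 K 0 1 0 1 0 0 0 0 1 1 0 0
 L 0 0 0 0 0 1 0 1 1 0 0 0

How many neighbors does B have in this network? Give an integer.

B is directly tied to A, C, E, and G. That is 4 neighbors, so the degree of B is 4.

4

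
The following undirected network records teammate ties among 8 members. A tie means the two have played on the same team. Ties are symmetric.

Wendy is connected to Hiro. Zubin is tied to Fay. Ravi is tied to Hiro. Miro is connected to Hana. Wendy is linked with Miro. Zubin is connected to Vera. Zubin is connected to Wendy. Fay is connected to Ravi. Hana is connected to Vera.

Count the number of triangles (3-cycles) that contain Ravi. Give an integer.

0

Ravi's neighbors are Fay and Hiro, but none of them are tied to each other, so no triangle contains Ravi.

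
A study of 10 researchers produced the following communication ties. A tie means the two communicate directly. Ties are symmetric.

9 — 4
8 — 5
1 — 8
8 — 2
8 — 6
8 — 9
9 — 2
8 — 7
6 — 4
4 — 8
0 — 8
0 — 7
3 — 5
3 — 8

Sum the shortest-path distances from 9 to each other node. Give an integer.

Distances from 9: 0:2, 1:2, 2:1, 3:2, 4:1, 5:2, 6:2, 7:2, 8:1.
Sum = 2 + 2 + 1 + 2 + 1 + 2 + 2 + 2 + 1 = 15.

15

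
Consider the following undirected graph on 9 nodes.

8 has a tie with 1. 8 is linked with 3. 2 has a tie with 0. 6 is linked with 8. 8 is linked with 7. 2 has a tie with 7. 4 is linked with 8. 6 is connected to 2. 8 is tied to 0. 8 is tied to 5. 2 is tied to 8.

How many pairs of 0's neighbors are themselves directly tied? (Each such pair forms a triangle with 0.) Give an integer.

1

0's neighbors: 2 and 8.
Neighbor pairs that are themselves tied: 0–2–8. Each forms one triangle with 0, for 1 in total.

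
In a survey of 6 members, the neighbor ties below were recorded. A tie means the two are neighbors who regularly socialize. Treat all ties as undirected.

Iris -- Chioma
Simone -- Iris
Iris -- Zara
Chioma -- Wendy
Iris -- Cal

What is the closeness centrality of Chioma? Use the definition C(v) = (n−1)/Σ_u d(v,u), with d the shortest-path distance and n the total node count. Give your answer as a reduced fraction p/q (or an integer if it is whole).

5/8

Distances from Chioma: Cal:2, Iris:1, Simone:2, Wendy:1, Zara:2. Sum = 8.
n = 6, so closeness = 5/8.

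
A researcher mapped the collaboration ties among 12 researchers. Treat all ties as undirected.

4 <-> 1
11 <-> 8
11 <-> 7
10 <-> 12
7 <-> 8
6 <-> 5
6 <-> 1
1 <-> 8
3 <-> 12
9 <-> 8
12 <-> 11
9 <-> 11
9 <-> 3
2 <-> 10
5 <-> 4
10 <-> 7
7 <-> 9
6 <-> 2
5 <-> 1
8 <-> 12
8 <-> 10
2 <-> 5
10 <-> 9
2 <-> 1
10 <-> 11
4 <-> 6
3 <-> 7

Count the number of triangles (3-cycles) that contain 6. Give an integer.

5

6's neighbors: 1, 2, 4, and 5.
Neighbor pairs that are themselves tied: 6–1–2; 6–1–4; 6–1–5; 6–2–5; 6–4–5. Each forms one triangle with 6, for 5 in total.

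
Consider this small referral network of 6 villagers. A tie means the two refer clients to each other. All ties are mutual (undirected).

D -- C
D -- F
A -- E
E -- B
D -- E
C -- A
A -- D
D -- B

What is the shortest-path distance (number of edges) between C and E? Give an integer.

2

One shortest route is C – D – E, which uses 2 edges, and C and E are not directly tied, so nothing shorter exists. So d(C,E) = 2.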